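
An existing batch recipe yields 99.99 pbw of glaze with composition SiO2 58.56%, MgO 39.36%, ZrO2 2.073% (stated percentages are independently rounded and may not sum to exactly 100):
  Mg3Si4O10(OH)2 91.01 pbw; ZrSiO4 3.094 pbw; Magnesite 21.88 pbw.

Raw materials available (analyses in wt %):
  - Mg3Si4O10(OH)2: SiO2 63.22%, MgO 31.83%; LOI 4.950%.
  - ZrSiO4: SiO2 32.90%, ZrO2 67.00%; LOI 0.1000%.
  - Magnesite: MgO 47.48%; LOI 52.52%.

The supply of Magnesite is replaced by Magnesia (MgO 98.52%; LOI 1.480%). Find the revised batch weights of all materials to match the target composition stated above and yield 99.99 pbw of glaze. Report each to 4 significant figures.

The whole derivation carries full precision all the way through. Working values appear, with 4-significant-figure rounding, as written — exactly one rounding lands on each reported number; all derived quantities, which include yield, three oxide percentages, totals, net glass mass, ignition loss, are carried in full precision, exactly as printed in the problem or the answer, using the weight values on 99.99 pbw of glass.
Per-oxide target masses for 99.99 pbw glaze:
  SiO2: 58.56% × 99.99 = 58.55 pbw
  MgO: 39.36% × 99.99 = 39.36 pbw
  ZrO2: 2.073% × 99.99 = 2.073 pbw
Verifying the oxide balance using the reported weights, at the basis given (summed amounts equal target values exact up to rounding of places):
  SiO2: 91.01·0.6322 + 3.094·0.3290 = 58.55 pbw (target 58.55 pbw)
  MgO: 91.01·0.3183 + 10.54·0.9852 = 39.35 pbw (target 39.36 pbw)
  ZrO2: 3.094·0.6700 = 2.073 pbw (target 2.073 pbw)
Glass mass check: total batch − LOI = 99.98 pbw (the targets, summed, come to 99.98 pbw; the stated basis being 99.99 pbw — any gap is answer rounding).
Adding the batch up: Σ batch = 104.6 pbw; Σ batch·LOI gives LOI loss = 4.664 pbw; as yield: glass ÷ batch → 95.54%.

Revised batch per 99.99 pbw glaze:
  Mg3Si4O10(OH)2: 91.01 pbw
  ZrSiO4: 3.094 pbw
  Magnesia: 10.54 pbw
Total batch = 104.6 pbw; LOI loss = 4.664 pbw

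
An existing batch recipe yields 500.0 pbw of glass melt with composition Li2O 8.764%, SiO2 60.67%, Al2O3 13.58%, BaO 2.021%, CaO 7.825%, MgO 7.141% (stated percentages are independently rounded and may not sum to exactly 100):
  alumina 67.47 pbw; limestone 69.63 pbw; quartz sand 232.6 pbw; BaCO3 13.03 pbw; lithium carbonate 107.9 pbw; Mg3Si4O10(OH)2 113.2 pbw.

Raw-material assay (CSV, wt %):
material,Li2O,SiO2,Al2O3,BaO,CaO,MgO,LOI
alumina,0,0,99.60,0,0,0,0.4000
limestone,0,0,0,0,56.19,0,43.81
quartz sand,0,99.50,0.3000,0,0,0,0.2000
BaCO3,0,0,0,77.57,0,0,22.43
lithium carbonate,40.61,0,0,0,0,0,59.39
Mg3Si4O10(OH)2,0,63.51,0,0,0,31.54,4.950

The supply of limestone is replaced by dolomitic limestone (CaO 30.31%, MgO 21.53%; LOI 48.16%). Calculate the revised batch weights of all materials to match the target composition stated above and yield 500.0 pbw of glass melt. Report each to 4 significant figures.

Revised batch per 500.0 pbw glass melt:
  alumina: 67.30 pbw
  dolomitic limestone: 129.1 pbw
  quartz sand: 288.9 pbw
  BaCO3: 13.03 pbw
  lithium carbonate: 107.9 pbw
  Mg3Si4O10(OH)2: 25.09 pbw
Total batch = 631.3 pbw; LOI loss = 131.3 pbw

In-progress results appear, with 4-significant-figure rounding, within the worked lines. Full float precision is maintained from first step to last; exactly one rounding is applied to every reported value — derived quantities, which include net glass mass, the totals, the yield, the six compositions, ignition loss, are re-derived in full float precision, as they appear in either problem or answer, using the weight values at 500.0 pbw of glass.
Per-oxide target masses for 500.0 pbw glass melt:
  Li2O: 8.764% × 500.0 = 43.82 pbw
  SiO2: 60.67% × 500.0 = 303.4 pbw
  Al2O3: 13.58% × 500.0 = 67.90 pbw
  BaO: 2.021% × 500.0 = 10.10 pbw
  CaO: 7.825% × 500.0 = 39.12 pbw
  MgO: 7.141% × 500.0 = 35.70 pbw
A balance pass over the oxides, on the weights just shown, on the stated basis (oxide sums agree with the targets inside rounding margins):
  Li2O: 107.9·0.4061 = 43.82 pbw (target 43.82 pbw)
  SiO2: 288.9·0.9950 + 25.09·0.6351 = 303.4 pbw (target 303.4 pbw)
  Al2O3: 67.30·0.9960 + 288.9·0.003000 = 67.90 pbw (target 67.90 pbw)
  BaO: 13.03·0.7757 = 10.11 pbw (target 10.10 pbw)
  CaO: 129.1·0.3031 = 39.13 pbw (target 39.12 pbw)
  MgO: 129.1·0.2153 + 25.09·0.3154 = 35.71 pbw (target 35.70 pbw)
Glass-mass sanity pass: batch total minus LOI = 500.1 pbw (the Σ of target masses is 500.0 pbw; against the stated basis, 500.0 pbw — gaps are rounding artifacts).
Summing the batch: Σ batch = 631.3 pbw; ignition loss, Σ(batch × LOI) = 131.3 pbw; the yield ratio, glass ÷ batch: 79.21%.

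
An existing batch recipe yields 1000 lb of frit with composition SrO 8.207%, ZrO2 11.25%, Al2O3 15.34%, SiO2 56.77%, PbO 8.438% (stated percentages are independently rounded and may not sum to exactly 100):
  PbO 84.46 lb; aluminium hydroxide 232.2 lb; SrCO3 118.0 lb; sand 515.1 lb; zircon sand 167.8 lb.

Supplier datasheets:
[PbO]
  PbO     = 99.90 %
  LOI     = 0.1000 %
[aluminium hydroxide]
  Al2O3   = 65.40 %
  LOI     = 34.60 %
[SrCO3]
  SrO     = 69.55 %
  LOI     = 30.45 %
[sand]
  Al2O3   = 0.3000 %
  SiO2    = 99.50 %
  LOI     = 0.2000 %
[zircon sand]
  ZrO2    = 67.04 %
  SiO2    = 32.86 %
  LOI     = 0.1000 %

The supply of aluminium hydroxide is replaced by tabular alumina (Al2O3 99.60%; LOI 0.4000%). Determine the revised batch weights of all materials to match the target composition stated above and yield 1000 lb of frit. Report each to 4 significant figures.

Every computation runs at full precision throughout; values along the way are printed, with 4-significant-digit rounding, across the worked steps; every reported number takes just one rounding. The derived quantities are re-derived at exact precision (net glass mass, the five compositions, totals, ignition loss, yield) from the batch weights at 1000 lb of glass as quoted within the question or the answer.
Target masses of each oxide per 1000 lb frit:
  SrO: 8.207% × 1000 = 82.07 lb
  ZrO2: 11.25% × 1000 = 112.5 lb
  Al2O3: 15.34% × 1000 = 153.4 lb
  SiO2: 56.77% × 1000 = 567.7 lb
  PbO: 8.438% × 1000 = 84.38 lb
Sums-versus-targets review per the reported batch figures, per the basis as stated (sum by sum, the targets are met modulo rounding of the values):
  SrO: 118.0·0.6955 = 82.07 lb (target 82.07 lb)
  ZrO2: 167.8·0.6704 = 112.5 lb (target 112.5 lb)
  Al2O3: 152.5·0.9960 + 515.1·0.003000 = 153.4 lb (target 153.4 lb)
  SiO2: 515.1·0.9950 + 167.8·0.3286 = 567.7 lb (target 567.7 lb)
  PbO: 84.46·0.9990 = 84.38 lb (target 84.38 lb)
Glass mass check: total charge less LOI = 1000 lb (summing oxide targets gives 1000 lb; versus the stated basis of 1000 lb — gaps are rounding artifacts).
Batch grand total — Σ batch = 1038 lb; loss to ignition Σ batch·LOI = 37.82 lb; the yield ratio, glass ÷ batch: 96.36%.

Revised batch per 1000 lb frit:
  PbO: 84.46 lb
  tabular alumina: 152.5 lb
  SrCO3: 118.0 lb
  sand: 515.1 lb
  zircon sand: 167.8 lb
Total batch = 1038 lb; LOI loss = 37.82 lb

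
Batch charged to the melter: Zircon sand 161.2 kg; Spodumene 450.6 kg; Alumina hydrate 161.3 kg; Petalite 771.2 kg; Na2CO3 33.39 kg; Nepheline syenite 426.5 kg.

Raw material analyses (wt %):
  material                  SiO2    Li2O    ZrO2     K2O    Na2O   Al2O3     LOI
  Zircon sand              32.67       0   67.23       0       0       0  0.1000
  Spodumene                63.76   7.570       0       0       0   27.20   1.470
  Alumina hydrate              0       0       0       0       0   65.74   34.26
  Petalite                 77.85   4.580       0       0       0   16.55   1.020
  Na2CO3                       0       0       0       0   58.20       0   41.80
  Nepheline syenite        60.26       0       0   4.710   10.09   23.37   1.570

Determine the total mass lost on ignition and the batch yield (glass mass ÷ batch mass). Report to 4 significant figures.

All arithmetic holds full precision end to end. Mid-chain values are printed with 4-significant-figure rounding when written out. A single rounding yields every reported number — derived quantities are computed from the batch weights for 1914 kg of glass in exact precision (the yield, the six compositions, the totals, LOI, glass mass), precisely as stated by question or answer.
Each material's LOI contribution:
  Zircon sand: 161.2 × 0.001000 = 0.1612 kg
  Spodumene: 450.6 × 0.01470 = 6.624 kg
  Alumina hydrate: 161.3 × 0.3426 = 55.26 kg
  Petalite: 771.2 × 0.01020 = 7.866 kg
  Na2CO3: 33.39 × 0.4180 = 13.96 kg
  Nepheline syenite: 426.5 × 0.01570 = 6.696 kg
Total LOI = 90.57 kg
Glass = batch − LOI = 2004 − 90.57 = 1914 kg

LOI loss = 90.57 kg; glass = 1914 kg; yield = 95.48%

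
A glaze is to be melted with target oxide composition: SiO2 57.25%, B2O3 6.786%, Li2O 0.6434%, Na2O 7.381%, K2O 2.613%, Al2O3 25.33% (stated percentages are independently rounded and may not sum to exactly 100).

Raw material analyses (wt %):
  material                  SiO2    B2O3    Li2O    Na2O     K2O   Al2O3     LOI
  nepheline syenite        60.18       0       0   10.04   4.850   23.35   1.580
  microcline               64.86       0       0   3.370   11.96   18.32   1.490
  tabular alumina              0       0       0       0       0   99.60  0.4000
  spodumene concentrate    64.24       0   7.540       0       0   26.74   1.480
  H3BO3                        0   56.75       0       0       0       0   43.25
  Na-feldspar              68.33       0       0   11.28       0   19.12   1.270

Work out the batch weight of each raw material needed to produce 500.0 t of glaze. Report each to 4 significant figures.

Batch per 500.0 t glaze:
  nepheline syenite: 71.09 t
  microcline: 80.41 t
  tabular alumina: 38.20 t
  spodumene concentrate: 42.67 t
  H3BO3: 59.79 t
  Na-feldspar: 239.9 t
Total batch = 532.1 t; LOI loss = 32.01 t; yield = 93.98%

Each numeric step carries exact precision from first step to last; mid-chain values are rounded off to 4 significant figures when quoted; exactly one rounding goes into each reported value; derived quantities (totals, the yield, net glass mass, LOI, the six compositions) are computed at full precision using the weight values at 500.0 t of glass as given in problem or answer.
Oxide-by-oxide targets in 500.0 t glaze:
  SiO2: 57.25% × 500.0 = 286.2 t
  B2O3: 6.786% × 500.0 = 33.93 t
  Li2O: 0.6434% × 500.0 = 3.217 t
  Na2O: 7.381% × 500.0 = 36.90 t
  K2O: 2.613% × 500.0 = 13.06 t
  Al2O3: 25.33% × 500.0 = 126.6 t
Oxide-by-oxide audit from the weights as reported, against the basis in use (oxide sums agree with the targets given rounding of the digits):
  SiO2: 71.09·0.6018 + 80.41·0.6486 + 42.67·0.6424 + 239.9·0.6833 = 286.3 t (target 286.2 t)
  B2O3: 59.79·0.5675 = 33.93 t (target 33.93 t)
  Li2O: 42.67·0.07540 = 3.217 t (target 3.217 t)
  Na2O: 71.09·0.1004 + 80.41·0.03370 + 239.9·0.1128 = 36.91 t (target 36.90 t)
  K2O: 71.09·0.04850 + 80.41·0.1196 = 13.06 t (target 13.06 t)
  Al2O3: 71.09·0.2335 + 80.41·0.1832 + 38.20·0.9960 + 42.67·0.2674 + 239.9·0.1912 = 126.7 t (target 126.6 t)
Glass-mass closure: the batch minus its LOI: 500.0 t (summing oxide targets gives 500.0 t; basis as stated: 500.0 t — rounding explains the deltas).
Total batch = Σ batch = 532.1 t; the LOI term Σ batch·LOI equals 32.01 t; yield = glass ÷ total batch = 93.98%.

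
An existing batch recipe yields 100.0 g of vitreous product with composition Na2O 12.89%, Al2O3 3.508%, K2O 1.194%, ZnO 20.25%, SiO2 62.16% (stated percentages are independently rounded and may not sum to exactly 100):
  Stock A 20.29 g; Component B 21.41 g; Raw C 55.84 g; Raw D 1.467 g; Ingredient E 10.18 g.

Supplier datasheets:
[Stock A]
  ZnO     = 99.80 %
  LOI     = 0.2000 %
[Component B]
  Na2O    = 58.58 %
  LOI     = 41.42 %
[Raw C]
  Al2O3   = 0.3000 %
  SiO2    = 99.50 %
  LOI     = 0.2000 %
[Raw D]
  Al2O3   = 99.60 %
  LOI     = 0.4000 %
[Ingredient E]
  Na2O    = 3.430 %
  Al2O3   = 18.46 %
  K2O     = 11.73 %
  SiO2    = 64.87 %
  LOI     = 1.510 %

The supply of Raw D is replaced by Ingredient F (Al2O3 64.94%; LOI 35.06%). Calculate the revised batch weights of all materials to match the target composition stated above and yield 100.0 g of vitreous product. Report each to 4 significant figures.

Revised batch per 100.0 g vitreous product:
  Stock A: 20.29 g
  Component B: 21.41 g
  Raw C: 55.84 g
  Ingredient F: 2.250 g
  Ingredient E: 10.18 g
Total batch = 110.0 g; LOI loss = 9.963 g

The working math maintains full float precision in all steps — in-progress results are shown rounded to four significant digits — exactly one rounding is applied to each reported value. Derived quantities are rebuilt starting from the weights at 100.0 g of glass at full precision (the yield, glass mass, ignition loss, totals, the five compositions), exactly as shown in the problem or the answer.
Per-oxide target masses for 100.0 g vitreous product:
  Na2O: 12.89% × 100.0 = 12.89 g
  Al2O3: 3.508% × 100.0 = 3.508 g
  K2O: 1.194% × 100.0 = 1.194 g
  ZnO: 20.25% × 100.0 = 20.25 g
  SiO2: 62.16% × 100.0 = 62.16 g
A balance pass over the oxides, given the weights on record, under the basis named above (each sum matches its target mass given rounding of the digits):
  Na2O: 21.41·0.5858 + 10.18·0.03430 = 12.89 g (target 12.89 g)
  Al2O3: 55.84·0.003000 + 2.250·0.6494 + 10.18·0.1846 = 3.508 g (target 3.508 g)
  K2O: 10.18·0.1173 = 1.194 g (target 1.194 g)
  ZnO: 20.29·0.9980 = 20.25 g (target 20.25 g)
  SiO2: 55.84·0.9950 + 10.18·0.6487 = 62.16 g (target 62.16 g)
The glass-mass cross-check: batch total minus LOI = 100.0 g (summing oxide targets gives 100.0 g; basis as stated: 100.0 g — rounding explains the deltas).
Total batch = Σ batch = 110.0 g; ignition loss, Σ(batch × LOI) = 9.963 g; as yield: glass ÷ batch → 90.94%.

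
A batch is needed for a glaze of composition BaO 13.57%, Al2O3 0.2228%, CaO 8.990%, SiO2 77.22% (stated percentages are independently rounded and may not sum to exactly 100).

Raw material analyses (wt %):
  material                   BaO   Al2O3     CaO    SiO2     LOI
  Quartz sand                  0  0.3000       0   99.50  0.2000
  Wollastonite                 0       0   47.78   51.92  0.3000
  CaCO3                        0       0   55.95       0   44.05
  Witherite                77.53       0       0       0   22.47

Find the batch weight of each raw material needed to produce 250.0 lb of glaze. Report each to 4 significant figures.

Batch per 250.0 lb glaze:
  Quartz sand: 185.7 lb
  Wollastonite: 16.01 lb
  CaCO3: 26.50 lb
  Witherite: 43.76 lb
Total batch = 272.0 lb; LOI loss = 21.93 lb; yield = 91.94%

The intermediate values are printed rounded to 4 significant digits when written out — all arithmetic keeps full precision at each step. Each reported number takes a single rounding — derived quantities (glass mass, the four compositions, LOI, yield, the totals) are carried starting from the weights for 250.0 lb of glass in full float precision, as quoted within the problem or answer text.
The oxide mass targets at 250.0 lb glaze:
  BaO: 13.57% × 250.0 = 33.92 lb
  Al2O3: 0.2228% × 250.0 = 0.5570 lb
  CaO: 8.990% × 250.0 = 22.48 lb
  SiO2: 77.22% × 250.0 = 193.0 lb
A balance pass over the oxides, given the weights on record, under the basis named above (summed amounts equal target values net of answer rounding effects):
  BaO: 43.76·0.7753 = 33.93 lb (target 33.92 lb)
  Al2O3: 185.7·0.003000 = 0.5571 lb (target 0.5570 lb)
  CaO: 16.01·0.4778 + 26.50·0.5595 = 22.48 lb (target 22.48 lb)
  SiO2: 185.7·0.9950 + 16.01·0.5192 = 193.1 lb (target 193.0 lb)
Glass-mass bookkeeping: net batch after ignition = 250.0 lb (the Σ of target masses is 250.0 lb; with the basis standing at 250.0 lb — rounding explains the deltas).
Batch grand total — Σ batch = 272.0 lb; ignition loss, Σ(batch × LOI) = 21.93 lb; glass ÷ batch gives a yield of 91.94%.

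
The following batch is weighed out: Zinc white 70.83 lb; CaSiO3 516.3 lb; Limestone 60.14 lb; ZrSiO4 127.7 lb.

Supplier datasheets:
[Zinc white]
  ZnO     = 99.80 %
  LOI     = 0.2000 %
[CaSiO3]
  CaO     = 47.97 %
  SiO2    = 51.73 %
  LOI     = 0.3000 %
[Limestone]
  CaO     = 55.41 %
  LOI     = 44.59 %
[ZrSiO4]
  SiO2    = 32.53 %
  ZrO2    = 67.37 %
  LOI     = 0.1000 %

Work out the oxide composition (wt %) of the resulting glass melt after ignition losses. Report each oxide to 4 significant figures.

Glass mass = 746.3 lb (batch 775.0 − LOI 28.63).
Composition: CaO 37.65%, SiO2 41.35%, ZnO 9.471%, ZrO2 11.53%

Each numeric step maintains exact precision at every stage — values along the way appear rounded to four significant digits in the printout — every reported figure takes just one rounding; the derived quantities, which include the four compositions, glass mass, the yield, LOI, the totals, are rebuilt at full float precision, exactly as printed in the problem or the answer, using the weight values on 746.3 lb of glass.
Delivered oxide masses:
  CaO: 516.3·0.4797 + 60.14·0.5541 = 281.0 lb
  SiO2: 516.3·0.5173 + 127.7·0.3253 = 308.6 lb
  ZnO: 70.83·0.9980 = 70.69 lb
  ZrO2: 127.7·0.6737 = 86.03 lb
LOI: 70.83·0.002000 + 516.3·0.003000 + 60.14·0.4459 + 127.7·0.001000 = 28.63 lb
batch − LOI leaves glass = 775.0 − 28.63 = 746.3 lb (matching Σ of the oxides)
percent share: oxide ÷ glass, ×100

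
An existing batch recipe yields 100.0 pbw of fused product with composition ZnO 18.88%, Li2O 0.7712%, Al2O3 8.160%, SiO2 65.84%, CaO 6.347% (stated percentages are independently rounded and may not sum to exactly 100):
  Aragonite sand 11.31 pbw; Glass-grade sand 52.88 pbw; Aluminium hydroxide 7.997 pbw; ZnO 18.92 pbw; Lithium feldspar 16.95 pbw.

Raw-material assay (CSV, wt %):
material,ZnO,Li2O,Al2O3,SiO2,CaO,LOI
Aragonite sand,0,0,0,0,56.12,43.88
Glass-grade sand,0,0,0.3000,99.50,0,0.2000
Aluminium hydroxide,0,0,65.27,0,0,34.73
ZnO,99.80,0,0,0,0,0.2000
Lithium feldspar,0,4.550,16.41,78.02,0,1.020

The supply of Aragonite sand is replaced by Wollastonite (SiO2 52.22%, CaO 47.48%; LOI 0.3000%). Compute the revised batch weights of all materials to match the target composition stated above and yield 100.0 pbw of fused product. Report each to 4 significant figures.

Revised batch per 100.0 pbw fused product:
  Wollastonite: 13.37 pbw
  Glass-grade sand: 45.86 pbw
  Aluminium hydroxide: 8.030 pbw
  ZnO: 18.92 pbw
  Lithium feldspar: 16.95 pbw
Total batch = 103.1 pbw; LOI loss = 3.131 pbw

In-progress results are displayed rounded to 4 significant digits in the printout. All arithmetic holds full precision throughout — each reported value sees exactly one rounding. The derived quantities (five oxide percentages, the totals, glass mass, yield, LOI) are recomputed using the weight values at 100.0 pbw of glass at full precision, as they appear in the problem or answer text.
Oxide mass targets, per 100.0 pbw fused product:
  ZnO: 18.88% × 100.0 = 18.88 pbw
  Li2O: 0.7712% × 100.0 = 0.7712 pbw
  Al2O3: 8.160% × 100.0 = 8.160 pbw
  SiO2: 65.84% × 100.0 = 65.84 pbw
  CaO: 6.347% × 100.0 = 6.347 pbw
Per-oxide balance check working from each reported weight, per the basis as stated (sums match the target masses given rounding of the digits):
  ZnO: 18.92·0.9980 = 18.88 pbw (target 18.88 pbw)
  Li2O: 16.95·0.04550 = 0.7712 pbw (target 0.7712 pbw)
  Al2O3: 45.86·0.003000 + 8.030·0.6527 + 16.95·0.1641 = 8.160 pbw (target 8.160 pbw)
  SiO2: 13.37·0.5222 + 45.86·0.9950 + 16.95·0.7802 = 65.84 pbw (target 65.84 pbw)
  CaO: 13.37·0.4748 = 6.348 pbw (target 6.347 pbw)
Auditing the glass mass value: total batch − LOI = 100.0 pbw (the Σ of target masses is 100.0 pbw; with the basis standing at 100.0 pbw — differing by rounding only).
Batch total: Σ batch = 103.1 pbw; the LOI term Σ batch·LOI equals 3.131 pbw; yield = glass ÷ total batch = 96.96%.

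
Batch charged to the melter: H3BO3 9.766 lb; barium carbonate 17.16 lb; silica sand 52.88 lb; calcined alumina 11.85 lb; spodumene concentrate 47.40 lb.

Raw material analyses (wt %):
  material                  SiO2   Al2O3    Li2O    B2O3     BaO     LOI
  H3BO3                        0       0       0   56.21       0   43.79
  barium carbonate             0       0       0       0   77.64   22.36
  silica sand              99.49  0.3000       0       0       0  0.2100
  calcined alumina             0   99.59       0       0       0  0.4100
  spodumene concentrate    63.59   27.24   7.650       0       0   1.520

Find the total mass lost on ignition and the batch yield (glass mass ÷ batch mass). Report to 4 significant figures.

The whole derivation holds exact precision throughout. Intermediates are displayed rounded to four significant figures in the working; every reported figure takes a single rounding. Derived quantities (the five compositions, totals, ignition loss, glass mass, yield) are recomputed using the weight values on 130.1 lb of glass at full precision as quoted within either problem or answer.
Material-by-material LOI:
  H3BO3: 9.766 × 0.4379 = 4.277 lb
  barium carbonate: 17.16 × 0.2236 = 3.837 lb
  silica sand: 52.88 × 0.002100 = 0.1110 lb
  calcined alumina: 11.85 × 0.004100 = 0.04859 lb
  spodumene concentrate: 47.40 × 0.01520 = 0.7205 lb
Total LOI = 8.994 lb
Glass = batch − LOI = 139.1 − 8.994 = 130.1 lb

LOI loss = 8.994 lb; glass = 130.1 lb; yield = 93.53%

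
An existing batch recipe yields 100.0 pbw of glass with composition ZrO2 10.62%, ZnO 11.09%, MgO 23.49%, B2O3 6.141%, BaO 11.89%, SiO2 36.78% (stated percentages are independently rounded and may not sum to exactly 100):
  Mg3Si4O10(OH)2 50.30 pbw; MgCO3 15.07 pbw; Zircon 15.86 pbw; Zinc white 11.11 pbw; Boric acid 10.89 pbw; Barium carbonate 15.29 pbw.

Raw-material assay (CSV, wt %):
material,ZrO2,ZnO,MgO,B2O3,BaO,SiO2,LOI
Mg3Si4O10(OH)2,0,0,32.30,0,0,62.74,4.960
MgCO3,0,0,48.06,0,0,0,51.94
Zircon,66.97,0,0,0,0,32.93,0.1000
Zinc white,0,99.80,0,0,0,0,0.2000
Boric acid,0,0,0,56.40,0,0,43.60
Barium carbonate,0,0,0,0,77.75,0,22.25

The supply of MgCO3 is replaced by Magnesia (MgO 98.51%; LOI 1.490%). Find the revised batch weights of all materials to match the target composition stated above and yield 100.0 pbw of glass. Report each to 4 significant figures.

Each numeric step maintains exact precision from first step to last; mid-chain values are printed, rounded to four significant digits, between the steps. A single rounding finalizes each reported result — the derived quantities (ignition loss, the totals, the yield, glass mass, the six compositions) are rebuilt at exact precision starting from the weights for 100.0 pbw of glass, as quoted within either problem or answer.
Target masses of each oxide per 100.0 pbw glass:
  ZrO2: 10.62% × 100.0 = 10.62 pbw
  ZnO: 11.09% × 100.0 = 11.09 pbw
  MgO: 23.49% × 100.0 = 23.49 pbw
  B2O3: 6.141% × 100.0 = 6.141 pbw
  BaO: 11.89% × 100.0 = 11.89 pbw
  SiO2: 36.78% × 100.0 = 36.78 pbw
Per-oxide balance check on the weights just shown, against the basis in use (oxide sums agree with the targets inside rounding margins):
  ZrO2: 15.86·0.6697 = 10.62 pbw (target 10.62 pbw)
  ZnO: 11.11·0.9980 = 11.09 pbw (target 11.09 pbw)
  MgO: 50.30·0.3230 + 7.353·0.9851 = 23.49 pbw (target 23.49 pbw)
  B2O3: 10.89·0.5640 = 6.142 pbw (target 6.141 pbw)
  BaO: 15.29·0.7775 = 11.89 pbw (target 11.89 pbw)
  SiO2: 50.30·0.6274 + 15.86·0.3293 = 36.78 pbw (target 36.78 pbw)
Consistency of the glass mass: batch Σ − ignition loss = 100.0 pbw (the targets, summed, come to 100.0 pbw; the stated basis being 100.0 pbw — any gap is answer rounding).
Total batch = Σ batch = 110.8 pbw; the LOI term Σ batch·LOI equals 10.79 pbw; yield, glass over the total, = 90.26%.

Revised batch per 100.0 pbw glass:
  Mg3Si4O10(OH)2: 50.30 pbw
  Magnesia: 7.353 pbw
  Zircon: 15.86 pbw
  Zinc white: 11.11 pbw
  Boric acid: 10.89 pbw
  Barium carbonate: 15.29 pbw
Total batch = 110.8 pbw; LOI loss = 10.79 pbw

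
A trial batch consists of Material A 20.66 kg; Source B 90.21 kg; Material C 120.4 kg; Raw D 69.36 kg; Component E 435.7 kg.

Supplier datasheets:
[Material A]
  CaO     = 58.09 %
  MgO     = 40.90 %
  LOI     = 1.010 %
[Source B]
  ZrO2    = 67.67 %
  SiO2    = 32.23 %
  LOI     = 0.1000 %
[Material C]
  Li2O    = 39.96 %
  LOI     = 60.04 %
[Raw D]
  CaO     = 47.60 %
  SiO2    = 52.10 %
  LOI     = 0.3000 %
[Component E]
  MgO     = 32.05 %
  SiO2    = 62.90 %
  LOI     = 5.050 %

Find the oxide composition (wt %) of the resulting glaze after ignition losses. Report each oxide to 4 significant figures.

The working math carries full float precision at each step; mid-chain values appear with 4-significant-figure rounding in the working. Each reported value includes exactly one rounding; the derived quantities, which include LOI, yield, the totals, five oxide percentages, net glass mass, are recomputed in full float precision, as they appear in either problem or answer, using the weight values at 641.5 kg of glass.
Oxide-by-oxide delivered mass:
  ZrO2: 90.21·0.6767 = 61.05 kg
  CaO: 20.66·0.5809 + 69.36·0.4760 = 45.02 kg
  Li2O: 120.4·0.3996 = 48.11 kg
  MgO: 20.66·0.4090 + 435.7·0.3205 = 148.1 kg
  SiO2: 90.21·0.3223 + 69.36·0.5210 + 435.7·0.6290 = 339.3 kg
LOI: 20.66·0.01010 + 90.21·0.001000 + 120.4·0.6004 + 69.36·0.003000 + 435.7·0.05050 = 94.80 kg
Net of LOI, the glass mass = 736.3 − 94.80 = 641.5 kg (the oxide masses sum to this)
wt % = oxide mass / glass mass × 100

Glass mass = 641.5 kg (batch 736.3 − LOI 94.80).
Composition: ZrO2 9.516%, CaO 7.017%, Li2O 7.500%, MgO 23.08%, SiO2 52.88%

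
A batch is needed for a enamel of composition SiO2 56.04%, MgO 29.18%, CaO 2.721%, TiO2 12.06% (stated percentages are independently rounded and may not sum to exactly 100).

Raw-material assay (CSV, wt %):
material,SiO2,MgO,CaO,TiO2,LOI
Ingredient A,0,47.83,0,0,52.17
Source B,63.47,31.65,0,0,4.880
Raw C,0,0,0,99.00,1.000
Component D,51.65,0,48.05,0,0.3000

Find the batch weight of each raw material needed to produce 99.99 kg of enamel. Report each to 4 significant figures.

Batch per 99.99 kg enamel:
  Ingredient A: 5.631 kg
  Source B: 83.68 kg
  Raw C: 12.18 kg
  Component D: 5.662 kg
Total batch = 107.2 kg; LOI loss = 7.160 kg; yield = 93.32%

Exact precision is maintained end to end. In-progress results appear (rounded to four significant digits) at each printed step; each reported result takes a single rounding — derived quantities (LOI, the yield, the totals, glass mass, the four compositions) are computed in full float precision from the weighed amounts per 99.99 kg of glass, as given in either problem or answer.
Target masses of each oxide per 99.99 kg enamel:
  SiO2: 56.04% × 99.99 = 56.03 kg
  MgO: 29.18% × 99.99 = 29.18 kg
  CaO: 2.721% × 99.99 = 2.721 kg
  TiO2: 12.06% × 99.99 = 12.06 kg
Mass-balance tally per oxide working from each reported weight, at the basis given (every target is met by its sum exact up to rounding of places):
  SiO2: 83.68·0.6347 + 5.662·0.5165 = 56.04 kg (target 56.03 kg)
  MgO: 5.631·0.4783 + 83.68·0.3165 = 29.18 kg (target 29.18 kg)
  CaO: 5.662·0.4805 = 2.721 kg (target 2.721 kg)
  TiO2: 12.18·0.9900 = 12.06 kg (target 12.06 kg)
Auditing the glass mass value: Σ batch − LOI loss = 99.99 kg (oxide target masses add up to 99.99 kg; versus the stated basis of 99.99 kg — a pure rounding effect).
Batch total: Σ batch = 107.2 kg; loss to ignition Σ batch·LOI = 7.160 kg; the yield ratio, glass ÷ batch: 93.32%.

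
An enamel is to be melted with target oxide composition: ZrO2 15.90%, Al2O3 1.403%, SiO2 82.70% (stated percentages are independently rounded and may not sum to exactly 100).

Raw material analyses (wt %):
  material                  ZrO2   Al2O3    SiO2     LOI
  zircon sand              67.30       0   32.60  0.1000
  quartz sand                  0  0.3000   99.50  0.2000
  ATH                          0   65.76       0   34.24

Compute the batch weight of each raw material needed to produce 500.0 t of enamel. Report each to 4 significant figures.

Batch per 500.0 t enamel:
  zircon sand: 118.1 t
  quartz sand: 376.9 t
  ATH: 8.948 t
Total batch = 503.9 t; LOI loss = 3.936 t; yield = 99.22%

In-progress results are shown (rounded to four significant figures) on the page; all arithmetic runs at full precision through every step. Each reported result is rounded only once — derived quantities, which include LOI, the three compositions, totals, the yield, glass mass, are rebuilt in exact precision, exactly as printed in the problem or answer text, from the weighed amounts at 500.0 t of glass.
Oxide mass targets, per 500.0 t enamel:
  ZrO2: 15.90% × 500.0 = 79.50 t
  Al2O3: 1.403% × 500.0 = 7.015 t
  SiO2: 82.70% × 500.0 = 413.5 t
Mass-balance tally per oxide given the weights on record, versus the basis set out (target by target, the sums agree up to rounding of the answer):
  ZrO2: 118.1·0.6730 = 79.48 t (target 79.50 t)
  Al2O3: 376.9·0.003000 + 8.948·0.6576 = 7.015 t (target 7.015 t)
  SiO2: 118.1·0.3260 + 376.9·0.9950 = 413.5 t (target 413.5 t)
Glass-mass bookkeeping: total charge less LOI = 500.0 t (per-oxide target masses sum to 500.0 t; against the stated basis, 500.0 t — differing by rounding only).
Total batch = Σ batch = 503.9 t; ignition loss, Σ(batch × LOI) = 3.936 t; the yield ratio, glass ÷ batch: 99.22%.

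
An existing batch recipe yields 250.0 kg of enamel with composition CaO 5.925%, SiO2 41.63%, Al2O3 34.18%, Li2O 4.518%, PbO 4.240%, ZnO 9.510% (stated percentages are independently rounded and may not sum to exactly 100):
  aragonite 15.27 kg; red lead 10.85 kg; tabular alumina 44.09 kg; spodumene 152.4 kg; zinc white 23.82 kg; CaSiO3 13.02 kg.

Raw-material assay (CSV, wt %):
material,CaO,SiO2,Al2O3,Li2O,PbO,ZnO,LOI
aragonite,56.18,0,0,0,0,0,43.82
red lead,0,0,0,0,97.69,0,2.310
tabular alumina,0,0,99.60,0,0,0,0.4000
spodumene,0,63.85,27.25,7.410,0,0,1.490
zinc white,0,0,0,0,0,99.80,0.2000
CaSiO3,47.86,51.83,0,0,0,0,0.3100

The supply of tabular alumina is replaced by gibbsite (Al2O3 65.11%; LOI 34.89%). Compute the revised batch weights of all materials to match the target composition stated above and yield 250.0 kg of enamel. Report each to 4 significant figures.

The whole derivation carries full precision from start to finish. In-progress results appear (rounded to 4 significant digits) within the worked lines; every reported result takes a single rounding — the derived quantities, which include LOI, totals, glass mass, yield, six oxide percentages, are re-derived in full float precision, as written in the problem or answer text, from the weighed amounts at 250.0 kg of glass.
Target oxide masses per 250.0 kg enamel:
  CaO: 5.925% × 250.0 = 14.81 kg
  SiO2: 41.63% × 250.0 = 104.1 kg
  Al2O3: 34.18% × 250.0 = 85.45 kg
  Li2O: 4.518% × 250.0 = 11.30 kg
  PbO: 4.240% × 250.0 = 10.60 kg
  ZnO: 9.510% × 250.0 = 23.78 kg
Balance tally, oxide-wise, working from each reported weight, relative to the basis at hand (sums match the target masses exact up to rounding of places):
  CaO: 15.27·0.5618 + 13.02·0.4786 = 14.81 kg (target 14.81 kg)
  SiO2: 152.4·0.6385 + 13.02·0.5183 = 104.1 kg (target 104.1 kg)
  Al2O3: 67.44·0.6511 + 152.4·0.2725 = 85.44 kg (target 85.45 kg)
  Li2O: 152.4·0.07410 = 11.29 kg (target 11.30 kg)
  PbO: 10.85·0.9769 = 10.60 kg (target 10.60 kg)
  ZnO: 23.82·0.9980 = 23.77 kg (target 23.78 kg)
Glass-mass sanity pass: Σ batch − LOI loss = 250.0 kg (summing oxide targets gives 250.0 kg; versus the stated basis of 250.0 kg — differing by rounding only).
Adding the batch up: Σ batch = 282.8 kg; LOI loss = Σ batch·LOI = 32.83 kg; as yield: glass ÷ batch → 88.39%.

Revised batch per 250.0 kg enamel:
  aragonite: 15.27 kg
  red lead: 10.85 kg
  gibbsite: 67.44 kg
  spodumene: 152.4 kg
  zinc white: 23.82 kg
  CaSiO3: 13.02 kg
Total batch = 282.8 kg; LOI loss = 32.83 kg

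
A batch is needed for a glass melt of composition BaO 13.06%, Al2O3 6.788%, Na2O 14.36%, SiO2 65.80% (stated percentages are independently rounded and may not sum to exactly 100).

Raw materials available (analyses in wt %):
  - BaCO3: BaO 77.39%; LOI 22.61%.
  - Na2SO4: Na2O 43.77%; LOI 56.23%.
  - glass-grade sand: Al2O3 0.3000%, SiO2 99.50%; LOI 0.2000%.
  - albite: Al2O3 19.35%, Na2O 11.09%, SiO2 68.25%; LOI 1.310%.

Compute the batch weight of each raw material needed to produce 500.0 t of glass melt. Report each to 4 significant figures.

Batch per 500.0 t glass melt:
  BaCO3: 84.38 t
  Na2SO4: 120.4 t
  glass-grade sand: 212.6 t
  albite: 172.1 t
Total batch = 589.5 t; LOI loss = 89.46 t; yield = 84.82%

All internal work maintains exact precision throughout; intermediates are displayed rounded to four significant digits. Each reported number is rounded a single time; derived quantities (yield, ignition loss, totals, the four compositions, glass mass) are carried from the batch weights per 500.0 t of glass at full float precision, as set out in question or answer.
The oxide mass targets at 500.0 t glass melt:
  BaO: 13.06% × 500.0 = 65.30 t
  Al2O3: 6.788% × 500.0 = 33.94 t
  Na2O: 14.36% × 500.0 = 71.80 t
  SiO2: 65.80% × 500.0 = 329.0 t
Oxide-by-oxide audit given the weights on record, relative to the basis at hand (summed amounts equal target values net of answer rounding effects):
  BaO: 84.38·0.7739 = 65.30 t (target 65.30 t)
  Al2O3: 212.6·0.003000 + 172.1·0.1935 = 33.94 t (target 33.94 t)
  Na2O: 120.4·0.4377 + 172.1·0.1109 = 71.78 t (target 71.80 t)
  SiO2: 212.6·0.9950 + 172.1·0.6825 = 329.0 t (target 329.0 t)
Glass-mass closure: Σ batch − LOI loss = 500.0 t (summing oxide targets gives 500.0 t; basis as stated: 500.0 t — a pure rounding effect).
Summing the batch: Σ batch = 589.5 t; LOI loss = Σ batch·LOI = 89.46 t; yield, glass over the total, = 84.82%.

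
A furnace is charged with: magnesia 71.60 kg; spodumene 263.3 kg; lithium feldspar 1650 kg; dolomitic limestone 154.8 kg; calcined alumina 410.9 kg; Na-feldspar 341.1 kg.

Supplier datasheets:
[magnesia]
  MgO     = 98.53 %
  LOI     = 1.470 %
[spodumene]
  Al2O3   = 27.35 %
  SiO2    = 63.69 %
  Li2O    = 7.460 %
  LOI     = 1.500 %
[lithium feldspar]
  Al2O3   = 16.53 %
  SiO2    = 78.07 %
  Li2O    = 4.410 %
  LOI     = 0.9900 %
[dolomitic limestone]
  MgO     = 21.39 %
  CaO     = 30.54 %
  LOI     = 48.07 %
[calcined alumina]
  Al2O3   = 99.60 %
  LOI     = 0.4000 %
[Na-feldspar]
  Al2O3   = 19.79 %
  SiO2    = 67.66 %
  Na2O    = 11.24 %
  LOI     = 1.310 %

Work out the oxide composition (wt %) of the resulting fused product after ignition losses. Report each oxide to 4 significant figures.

Glass mass = 2790 kg (batch 2892 − LOI 101.9).
Composition: Al2O3 29.45%, SiO2 60.46%, MgO 3.716%, Na2O 1.374%, Li2O 3.312%, CaO 1.695%

Intermediates appear rounded to 4 significant figures in the printout. The whole derivation maintains exact precision throughout; every reported number takes exactly one rounding; the derived quantities are carried starting from the weights for 2790 kg of glass at full float precision (the totals, the yield, LOI, six oxide percentages, net glass mass), precisely as stated by either problem or answer.
Oxide-by-oxide delivered mass:
  Al2O3: 263.3·0.2735 + 1650·0.1653 + 410.9·0.9960 + 341.1·0.1979 = 821.5 kg
  SiO2: 263.3·0.6369 + 1650·0.7807 + 341.1·0.6766 = 1687 kg
  MgO: 71.60·0.9853 + 154.8·0.2139 = 103.7 kg
  Na2O: 341.1·0.1124 = 38.34 kg
  Li2O: 263.3·0.07460 + 1650·0.04410 = 92.41 kg
  CaO: 154.8·0.3054 = 47.28 kg
LOI: 71.60·0.01470 + 263.3·0.01500 + 1650·0.009900 + 154.8·0.4807 + 410.9·0.004000 + 341.1·0.01310 = 101.9 kg
Net of LOI, the glass mass = 2892 − 101.9 = 2790 kg (equal to the oxide-mass sum)
each oxide over glass, ×100, is wt %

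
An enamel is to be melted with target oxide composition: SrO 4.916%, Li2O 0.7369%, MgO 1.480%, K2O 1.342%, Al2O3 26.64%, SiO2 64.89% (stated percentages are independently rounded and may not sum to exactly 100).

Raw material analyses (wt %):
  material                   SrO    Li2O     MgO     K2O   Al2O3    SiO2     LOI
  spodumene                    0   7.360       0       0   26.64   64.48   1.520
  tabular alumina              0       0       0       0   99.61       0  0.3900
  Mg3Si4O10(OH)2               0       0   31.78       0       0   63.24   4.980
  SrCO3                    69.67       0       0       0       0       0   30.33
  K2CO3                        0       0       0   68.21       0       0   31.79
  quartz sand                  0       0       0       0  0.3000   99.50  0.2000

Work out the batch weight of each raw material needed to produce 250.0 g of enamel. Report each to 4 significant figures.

The working math maintains full float precision in all steps — the intermediate values appear (rounded to 4 significant figures) at each printed step. Each reported result includes exactly one rounding; all derived quantities are recomputed from the weighed amounts for 250.0 g of glass in full float precision (LOI, net glass mass, the yield, the totals, six oxide percentages) precisely as stated by the problem or answer text.
Target masses of each oxide per 250.0 g enamel:
  SrO: 4.916% × 250.0 = 12.29 g
  Li2O: 0.7369% × 250.0 = 1.842 g
  MgO: 1.480% × 250.0 = 3.700 g
  K2O: 1.342% × 250.0 = 3.355 g
  Al2O3: 26.64% × 250.0 = 66.60 g
  SiO2: 64.89% × 250.0 = 162.2 g
Mass-balance tally per oxide on the weights just shown, relative to the basis at hand (sum by sum, the targets are met within answer rounding):
  SrO: 17.64·0.6967 = 12.29 g (target 12.29 g)
  Li2O: 25.03·0.07360 = 1.842 g (target 1.842 g)
  MgO: 11.64·0.3178 = 3.699 g (target 3.700 g)
  K2O: 4.919·0.6821 = 3.355 g (target 3.355 g)
  Al2O3: 25.03·0.2664 + 59.75·0.9961 + 139.4·0.003000 = 66.60 g (target 66.60 g)
  SiO2: 25.03·0.6448 + 11.64·0.6324 + 139.4·0.9950 = 162.2 g (target 162.2 g)
Mass balance on the glass: Σ batch − LOI loss = 250.0 g (the targets, summed, come to 250.0 g; stated basis 250.0 g — differing by rounding only).
Whole-batch sum: Σ batch = 258.4 g; LOI loss = Σ batch·LOI = 8.386 g; glass ÷ batch gives a yield of 96.75%.

Batch per 250.0 g enamel:
  spodumene: 25.03 g
  tabular alumina: 59.75 g
  Mg3Si4O10(OH)2: 11.64 g
  SrCO3: 17.64 g
  K2CO3: 4.919 g
  quartz sand: 139.4 g
Total batch = 258.4 g; LOI loss = 8.386 g; yield = 96.75%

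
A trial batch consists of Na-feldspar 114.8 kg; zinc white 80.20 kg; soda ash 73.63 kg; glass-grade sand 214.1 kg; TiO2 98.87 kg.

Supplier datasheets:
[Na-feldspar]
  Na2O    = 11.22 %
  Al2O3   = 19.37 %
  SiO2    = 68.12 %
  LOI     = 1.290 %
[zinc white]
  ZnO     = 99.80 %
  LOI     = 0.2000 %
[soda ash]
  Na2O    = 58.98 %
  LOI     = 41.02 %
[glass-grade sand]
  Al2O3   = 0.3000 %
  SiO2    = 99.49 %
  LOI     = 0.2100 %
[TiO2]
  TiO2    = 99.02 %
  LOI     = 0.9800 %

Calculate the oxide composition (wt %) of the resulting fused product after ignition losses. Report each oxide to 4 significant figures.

Intermediates are shown (rounded to four significant digits) alongside each step. All internal work carries full precision in all steps. Exactly one rounding goes into every reported value; all derived quantities, which include glass mass, the yield, LOI, the totals, five oxide percentages, are rebuilt in full precision, as written in the question or the answer, from the batch weights at 548.3 kg of glass.
Delivered oxide masses:
  ZnO: 80.20·0.9980 = 80.04 kg
  Na2O: 114.8·0.1122 + 73.63·0.5898 = 56.31 kg
  Al2O3: 114.8·0.1937 + 214.1·0.003000 = 22.88 kg
  TiO2: 98.87·0.9902 = 97.90 kg
  SiO2: 114.8·0.6812 + 214.1·0.9949 = 291.2 kg
LOI: 114.8·0.01290 + 80.20·0.002000 + 73.63·0.4102 + 214.1·0.002100 + 98.87·0.009800 = 33.26 kg
batch − LOI leaves glass = 581.6 − 33.26 = 548.3 kg (= the summed oxide contributions)
oxide / glass × 100 gives the wt %

Glass mass = 548.3 kg (batch 581.6 − LOI 33.26).
Composition: ZnO 14.60%, Na2O 10.27%, Al2O3 4.172%, TiO2 17.85%, SiO2 53.11%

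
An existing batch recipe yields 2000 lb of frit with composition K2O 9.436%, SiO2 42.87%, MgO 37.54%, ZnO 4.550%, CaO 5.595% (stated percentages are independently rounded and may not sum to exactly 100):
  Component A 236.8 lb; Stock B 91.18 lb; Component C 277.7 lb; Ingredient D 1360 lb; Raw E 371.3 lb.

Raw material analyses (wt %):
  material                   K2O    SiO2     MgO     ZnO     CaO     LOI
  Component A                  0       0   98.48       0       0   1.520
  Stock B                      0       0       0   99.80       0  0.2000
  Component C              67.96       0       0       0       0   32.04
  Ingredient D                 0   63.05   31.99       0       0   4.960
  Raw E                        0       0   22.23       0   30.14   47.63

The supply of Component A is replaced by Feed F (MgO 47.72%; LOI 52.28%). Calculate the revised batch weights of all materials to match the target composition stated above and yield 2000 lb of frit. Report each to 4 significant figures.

Each numeric step keeps full precision from first step to last. Working values are printed with 4-significant-figure rounding in the working. Exactly one rounding goes into every reported number. The derived quantities are recomputed at exact precision (glass mass, totals, the yield, LOI, five oxide percentages) from the batch weights for 2000 lb of glass, as set out in problem or answer.
Target oxide masses per 2000 lb frit:
  K2O: 9.436% × 2000 = 188.7 lb
  SiO2: 42.87% × 2000 = 857.4 lb
  MgO: 37.54% × 2000 = 750.8 lb
  ZnO: 4.550% × 2000 = 91.00 lb
  CaO: 5.595% × 2000 = 111.9 lb
Checking each oxide sum on the weights just shown, on the stated basis (sums match the target masses net of answer rounding effects):
  K2O: 277.7·0.6796 = 188.7 lb (target 188.7 lb)
  SiO2: 1360·0.6305 = 857.5 lb (target 857.4 lb)
  MgO: 488.8·0.4772 + 1360·0.3199 + 371.3·0.2223 = 750.9 lb (target 750.8 lb)
  ZnO: 91.18·0.9980 = 91.00 lb (target 91.00 lb)
  CaO: 371.3·0.3014 = 111.9 lb (target 111.9 lb)
Mass balance on the glass: total charge less LOI = 2000 lb (summing oxide targets gives 2000 lb; versus the stated basis of 2000 lb — rounding explains the deltas).
Batch grand total — Σ batch = 2589 lb; ignition loss, Σ(batch × LOI) = 589.0 lb; yield, glass over the total, = 77.25%.

Revised batch per 2000 lb frit:
  Feed F: 488.8 lb
  Stock B: 91.18 lb
  Component C: 277.7 lb
  Ingredient D: 1360 lb
  Raw E: 371.3 lb
Total batch = 2589 lb; LOI loss = 589.0 lb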